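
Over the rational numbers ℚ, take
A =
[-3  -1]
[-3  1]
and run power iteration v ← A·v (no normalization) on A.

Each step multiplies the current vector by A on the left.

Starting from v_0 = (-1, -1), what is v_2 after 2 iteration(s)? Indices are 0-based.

v_0 = (-1, -1).
v_1 = A·v_0 = (4, 2).
v_2 = A·v_1 = (-14, -10).

v_2 = (-14, -10)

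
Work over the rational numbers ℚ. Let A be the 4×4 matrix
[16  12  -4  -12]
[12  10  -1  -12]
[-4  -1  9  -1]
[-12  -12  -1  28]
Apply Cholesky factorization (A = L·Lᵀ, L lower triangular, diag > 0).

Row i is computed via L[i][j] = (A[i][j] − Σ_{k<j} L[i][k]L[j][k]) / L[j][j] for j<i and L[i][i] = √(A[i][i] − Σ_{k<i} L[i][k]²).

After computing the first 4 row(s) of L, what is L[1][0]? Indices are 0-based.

Step 1: L[0][0] = √(16) = 4.
  L[1][0] = (12) / L[0][0] = 3.
Step 2: L[1][1] = √(1) = 1.
  L[2][0] = (-4) / L[0][0] = -1.
  L[2][1] = (2) / L[1][1] = 2.
Step 3: L[2][2] = √(4) = 2.
  L[3][0] = (-12) / L[0][0] = -3.
  L[3][1] = (-3) / L[1][1] = -3.
  L[3][2] = (2) / L[2][2] = 1.
Step 4: L[3][3] = √(9) = 3.

L[1][0] = 3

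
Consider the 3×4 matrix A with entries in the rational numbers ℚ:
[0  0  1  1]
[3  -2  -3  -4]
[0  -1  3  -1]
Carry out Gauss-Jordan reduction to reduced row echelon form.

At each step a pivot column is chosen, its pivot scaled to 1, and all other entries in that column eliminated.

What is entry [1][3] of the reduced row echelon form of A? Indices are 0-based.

M[1][3] = 4

[1] R0 <-> R1
[1] R0 /= 3  ⇒  (1, -2/3, -1, -4/3)
[2] R1 <-> R2
[2] R1 /= -1  ⇒  (0, 1, -3, 1)
     R0 -= -2/3·R1  ⇒  (1, 0, -3, -2/3)
[3] R2 /= 1  ⇒  (0, 0, 1, 1)
     R0 -= -3·R2  ⇒  (1, 0, 0, 7/3)
     R1 -= -3·R2  ⇒  (0, 1, 0, 4)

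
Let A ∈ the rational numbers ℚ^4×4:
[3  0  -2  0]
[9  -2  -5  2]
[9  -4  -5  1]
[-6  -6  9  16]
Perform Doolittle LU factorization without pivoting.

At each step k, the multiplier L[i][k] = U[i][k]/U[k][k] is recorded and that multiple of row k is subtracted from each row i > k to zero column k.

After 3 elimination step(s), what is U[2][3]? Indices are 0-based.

[col 0] pivot 3
  R1 -= 3*R0 → (0, -2, 1, 2)  (L[1][0] := 3)
  R2 -= 3*R0 → (0, -4, 1, 1)  (L[2][0] := 3)
  R3 -= -2*R0 → (0, -6, 5, 16)  (L[3][0] := -2)
[col 1] pivot -2
  R2 -= 2*R1 → (0, 0, -1, -3)  (L[2][1] := 2)
  R3 -= 3*R1 → (0, 0, 2, 10)  (L[3][1] := 3)
[col 2] pivot -1
  R3 -= -2*R2 → (0, 0, 0, 4)  (L[3][2] := -2)

U[2][3] = -3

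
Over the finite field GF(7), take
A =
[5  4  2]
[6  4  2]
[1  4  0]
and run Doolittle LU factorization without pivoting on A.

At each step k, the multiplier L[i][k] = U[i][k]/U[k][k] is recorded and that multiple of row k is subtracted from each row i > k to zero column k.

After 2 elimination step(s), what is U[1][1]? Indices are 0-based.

k=0: U[0][0]=5
  eliminate (1,0): mult=4, new row 1: (0, 2, 1); set L[1][0]=4
  eliminate (2,0): mult=3, new row 2: (0, 6, 1); set L[2][0]=3
k=1: U[1][1]=2
  eliminate (2,1): mult=3, new row 2: (0, 0, 5); set L[2][1]=3

U[1][1] = 2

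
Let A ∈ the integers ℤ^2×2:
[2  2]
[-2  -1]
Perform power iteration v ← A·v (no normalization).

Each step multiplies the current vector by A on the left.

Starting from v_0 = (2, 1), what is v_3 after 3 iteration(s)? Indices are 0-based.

v_3 = (-10, 3)

v_0 = (2, 1).
v_1 = A·v_0 = (6, -5).
v_2 = A·v_1 = (2, -7).
v_3 = A·v_2 = (-10, 3).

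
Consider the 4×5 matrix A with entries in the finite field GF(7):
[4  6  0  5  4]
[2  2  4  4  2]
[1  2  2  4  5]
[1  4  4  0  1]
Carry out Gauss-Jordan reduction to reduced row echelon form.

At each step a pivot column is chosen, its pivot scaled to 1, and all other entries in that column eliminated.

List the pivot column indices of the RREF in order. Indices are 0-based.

pivot(0,0)=4: scale R0 → (1, 5, 0, 3, 1)
  clear (1,0): R1 −= (2)R0 → (0, 6, 4, 5, 0)
  clear (2,0): R2 −= (1)R0 → (0, 4, 2, 1, 4)
  clear (3,0): R3 −= (1)R0 → (0, 6, 4, 4, 0)
pivot(1,1)=6: scale R1 → (0, 1, 3, 2, 0)
  clear (0,1): R0 −= (5)R1 → (1, 0, 6, 0, 1)
  clear (2,1): R2 −= (4)R1 → (0, 0, 4, 0, 4)
  clear (3,1): R3 −= (6)R1 → (0, 0, 0, 6, 0)
pivot(2,2)=4: scale R2 → (0, 0, 1, 0, 1)
  clear (0,2): R0 −= (6)R2 → (1, 0, 0, 0, 2)
  clear (1,2): R1 −= (3)R2 → (0, 1, 0, 2, 4)
pivot(3,3)=6: scale R3 → (0, 0, 0, 1, 0)
  clear (1,3): R1 −= (2)R3 → (0, 1, 0, 0, 4)

pivot columns: 0, 1, 2, 3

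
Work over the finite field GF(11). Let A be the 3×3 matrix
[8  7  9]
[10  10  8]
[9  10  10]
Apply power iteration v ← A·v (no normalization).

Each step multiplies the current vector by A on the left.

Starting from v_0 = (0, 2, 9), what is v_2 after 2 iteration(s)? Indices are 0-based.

v_2 = (7, 0, 4)

v_0 = (0, 2, 9).
v_1 = A·v_0 = (7, 4, 0).
v_2 = A·v_1 = (7, 0, 4).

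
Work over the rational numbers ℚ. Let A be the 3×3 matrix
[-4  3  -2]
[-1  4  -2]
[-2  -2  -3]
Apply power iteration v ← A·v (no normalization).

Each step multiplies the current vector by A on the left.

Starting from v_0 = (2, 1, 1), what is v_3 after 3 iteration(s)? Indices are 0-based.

v_0 = (2, 1, 1).
v_1 = A·v_0 = (-7, 0, -9).
v_2 = A·v_1 = (46, 25, 41).
v_3 = A·v_2 = (-191, -28, -265).

v_3 = (-191, -28, -265)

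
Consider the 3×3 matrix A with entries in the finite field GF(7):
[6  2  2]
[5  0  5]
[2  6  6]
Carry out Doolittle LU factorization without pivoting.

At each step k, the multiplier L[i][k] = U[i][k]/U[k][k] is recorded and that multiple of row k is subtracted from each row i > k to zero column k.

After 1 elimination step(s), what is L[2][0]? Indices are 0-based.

L[2][0] = 5

k=0: U[0][0]=6
  eliminate (1,0): mult=2, new row 1: (0, 3, 1); set L[1][0]=2
  eliminate (2,0): mult=5, new row 2: (0, 3, 3); set L[2][0]=5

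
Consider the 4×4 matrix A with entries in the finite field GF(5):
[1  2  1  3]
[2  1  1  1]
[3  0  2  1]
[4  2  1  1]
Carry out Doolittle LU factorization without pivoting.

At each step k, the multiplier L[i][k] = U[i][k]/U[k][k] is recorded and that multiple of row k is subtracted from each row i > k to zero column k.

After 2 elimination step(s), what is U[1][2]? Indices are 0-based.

U[1][2] = 4

Step 1: pivot at (0,0) is 1.
  row1 ← row1 − (2)·row0  ⇒  L[1][0]=2, U row1=(0, 2, 4, 0)
  row2 ← row2 − (3)·row0  ⇒  L[2][0]=3, U row2=(0, 4, 4, 2)
  row3 ← row3 − (4)·row0  ⇒  L[3][0]=4, U row3=(0, 4, 2, 4)
Step 2: pivot at (1,1) is 2.
  row2 ← row2 − (2)·row1  ⇒  L[2][1]=2, U row2=(0, 0, 1, 2)
  row3 ← row3 − (2)·row1  ⇒  L[3][1]=2, U row3=(0, 0, 4, 4)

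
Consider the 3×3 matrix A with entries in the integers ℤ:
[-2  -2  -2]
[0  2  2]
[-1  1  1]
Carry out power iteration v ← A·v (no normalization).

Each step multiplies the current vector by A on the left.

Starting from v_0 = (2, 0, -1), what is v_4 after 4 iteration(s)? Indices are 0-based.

v_0 = (2, 0, -1).
v_1 = A·v_0 = (-2, -2, -3).
v_2 = A·v_1 = (14, -10, -3).
v_3 = A·v_2 = (-2, -26, -27).
v_4 = A·v_3 = (110, -106, -51).

v_4 = (110, -106, -51)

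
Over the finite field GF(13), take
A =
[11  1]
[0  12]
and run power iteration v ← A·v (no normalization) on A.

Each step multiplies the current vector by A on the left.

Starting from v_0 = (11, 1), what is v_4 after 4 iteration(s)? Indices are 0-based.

v_4 = (5, 1)

v_0 = (11, 1).
v_1 = A·v_0 = (5, 12).
v_2 = A·v_1 = (2, 1).
v_3 = A·v_2 = (10, 12).
v_4 = A·v_3 = (5, 1).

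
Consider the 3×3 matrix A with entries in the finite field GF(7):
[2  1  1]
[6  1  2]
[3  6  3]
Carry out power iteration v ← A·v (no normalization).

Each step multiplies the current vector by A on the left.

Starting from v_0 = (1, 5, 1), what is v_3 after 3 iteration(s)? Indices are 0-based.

v_0 = (1, 5, 1).
v_1 = A·v_0 = (1, 6, 1).
v_2 = A·v_1 = (2, 0, 0).
v_3 = A·v_2 = (4, 5, 6).

v_3 = (4, 5, 6)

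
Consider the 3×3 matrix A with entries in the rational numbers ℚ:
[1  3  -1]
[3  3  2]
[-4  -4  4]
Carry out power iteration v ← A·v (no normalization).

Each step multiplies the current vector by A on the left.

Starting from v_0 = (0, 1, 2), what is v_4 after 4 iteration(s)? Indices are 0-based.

v_0 = (0, 1, 2).
v_1 = A·v_0 = (1, 7, 4).
v_2 = A·v_1 = (18, 32, -16).
v_3 = A·v_2 = (130, 118, -264).
v_4 = A·v_3 = (748, 216, -2048).

v_4 = (748, 216, -2048)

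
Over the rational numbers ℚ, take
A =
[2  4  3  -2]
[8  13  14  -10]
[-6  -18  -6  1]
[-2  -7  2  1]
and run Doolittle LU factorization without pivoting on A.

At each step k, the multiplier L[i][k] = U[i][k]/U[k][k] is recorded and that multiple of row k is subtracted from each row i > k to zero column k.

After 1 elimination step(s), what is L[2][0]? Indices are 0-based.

Step 1: pivot at (0,0) is 2.
  row1 ← row1 − (4)·row0  ⇒  L[1][0]=4, U row1=(0, -3, 2, -2)
  row2 ← row2 − (-3)·row0  ⇒  L[2][0]=-3, U row2=(0, -6, 3, -5)
  row3 ← row3 − (-1)·row0  ⇒  L[3][0]=-1, U row3=(0, -3, 5, -1)

L[2][0] = -3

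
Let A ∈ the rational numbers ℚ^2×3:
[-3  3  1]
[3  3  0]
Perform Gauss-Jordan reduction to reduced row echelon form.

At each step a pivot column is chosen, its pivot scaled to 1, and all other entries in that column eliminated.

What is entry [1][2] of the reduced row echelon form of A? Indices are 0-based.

M[1][2] = 1/6

pivot(0,0)=-3: scale R0 → (1, -1, -1/3)
  clear (1,0): R1 −= (3)R0 → (0, 6, 1)
pivot(1,1)=6: scale R1 → (0, 1, 1/6)
  clear (0,1): R0 −= (-1)R1 → (1, 0, -1/6)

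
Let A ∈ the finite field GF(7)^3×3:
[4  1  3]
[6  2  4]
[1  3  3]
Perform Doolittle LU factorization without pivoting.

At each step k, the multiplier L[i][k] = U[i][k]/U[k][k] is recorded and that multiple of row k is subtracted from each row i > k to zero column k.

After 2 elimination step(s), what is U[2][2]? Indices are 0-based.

[col 0] pivot 4
  R1 -= 5*R0 → (0, 4, 3)  (L[1][0] := 5)
  R2 -= 2*R0 → (0, 1, 4)  (L[2][0] := 2)
[col 1] pivot 4
  R2 -= 2*R1 → (0, 0, 5)  (L[2][1] := 2)

U[2][2] = 5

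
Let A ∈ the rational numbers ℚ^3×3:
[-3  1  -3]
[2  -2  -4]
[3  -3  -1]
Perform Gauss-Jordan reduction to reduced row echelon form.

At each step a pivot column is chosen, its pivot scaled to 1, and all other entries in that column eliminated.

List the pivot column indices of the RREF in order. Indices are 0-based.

pivot columns: 0, 1, 2

pivot(0,0)=-3: scale R0 → (1, -1/3, 1)
  clear (1,0): R1 −= (2)R0 → (0, -4/3, -6)
  clear (2,0): R2 −= (3)R0 → (0, -2, -4)
pivot(1,1)=-4/3: scale R1 → (0, 1, 9/2)
  clear (0,1): R0 −= (-1/3)R1 → (1, 0, 5/2)
  clear (2,1): R2 −= (-2)R1 → (0, 0, 5)
pivot(2,2)=5: scale R2 → (0, 0, 1)
  clear (0,2): R0 −= (5/2)R2 → (1, 0, 0)
  clear (1,2): R1 −= (9/2)R2 → (0, 1, 0)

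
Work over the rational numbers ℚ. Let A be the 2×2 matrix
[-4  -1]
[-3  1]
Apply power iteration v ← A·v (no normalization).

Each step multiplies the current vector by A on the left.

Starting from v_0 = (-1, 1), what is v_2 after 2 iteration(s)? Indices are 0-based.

v_0 = (-1, 1).
v_1 = A·v_0 = (3, 4).
v_2 = A·v_1 = (-16, -5).

v_2 = (-16, -5)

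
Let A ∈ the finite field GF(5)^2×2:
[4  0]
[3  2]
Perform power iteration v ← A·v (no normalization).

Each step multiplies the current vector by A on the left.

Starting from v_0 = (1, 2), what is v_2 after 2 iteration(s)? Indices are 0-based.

v_0 = (1, 2).
v_1 = A·v_0 = (4, 2).
v_2 = A·v_1 = (1, 1).

v_2 = (1, 1)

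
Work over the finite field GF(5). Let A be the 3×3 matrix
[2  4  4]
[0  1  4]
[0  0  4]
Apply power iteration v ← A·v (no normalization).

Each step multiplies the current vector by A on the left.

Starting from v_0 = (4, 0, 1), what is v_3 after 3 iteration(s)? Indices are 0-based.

v_0 = (4, 0, 1).
v_1 = A·v_0 = (2, 4, 4).
v_2 = A·v_1 = (1, 0, 1).
v_3 = A·v_2 = (1, 4, 4).

v_3 = (1, 4, 4)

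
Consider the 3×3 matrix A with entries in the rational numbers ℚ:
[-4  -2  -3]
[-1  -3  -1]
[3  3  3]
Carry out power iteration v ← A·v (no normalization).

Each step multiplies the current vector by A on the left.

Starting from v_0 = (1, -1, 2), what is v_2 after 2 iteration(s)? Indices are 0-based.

v_2 = (14, 2, -6)

v_0 = (1, -1, 2).
v_1 = A·v_0 = (-8, 0, 6).
v_2 = A·v_1 = (14, 2, -6).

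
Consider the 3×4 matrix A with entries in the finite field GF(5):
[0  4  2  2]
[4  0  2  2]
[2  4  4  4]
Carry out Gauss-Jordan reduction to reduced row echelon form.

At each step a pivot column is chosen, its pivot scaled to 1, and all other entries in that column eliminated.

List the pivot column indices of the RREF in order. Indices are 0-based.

pivot columns: 0, 1, 2

step 1: exchange rows 0,1
step 1: normalize row 0 (÷4) = (1, 0, 3, 3)
  row 2: subtract 2×row0 = (0, 4, 3, 3)
step 2: normalize row 1 (÷4) = (0, 1, 3, 3)
  row 2: subtract 4×row1 = (0, 0, 1, 1)
step 3: normalize row 2 (÷1) = (0, 0, 1, 1)
  row 0: subtract 3×row2 = (1, 0, 0, 0)
  row 1: subtract 3×row2 = (0, 1, 0, 0)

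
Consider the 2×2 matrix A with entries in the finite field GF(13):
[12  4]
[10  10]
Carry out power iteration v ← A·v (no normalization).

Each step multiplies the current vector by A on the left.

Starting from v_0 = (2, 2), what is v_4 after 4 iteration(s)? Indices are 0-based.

v_4 = (7, 0)

v_0 = (2, 2).
v_1 = A·v_0 = (6, 1).
v_2 = A·v_1 = (11, 5).
v_3 = A·v_2 = (9, 4).
v_4 = A·v_3 = (7, 0).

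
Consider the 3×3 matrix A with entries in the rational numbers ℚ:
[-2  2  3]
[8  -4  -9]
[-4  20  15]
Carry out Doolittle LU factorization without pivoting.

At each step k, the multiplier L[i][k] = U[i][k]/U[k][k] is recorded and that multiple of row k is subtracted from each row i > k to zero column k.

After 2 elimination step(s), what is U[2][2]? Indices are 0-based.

U[2][2] = -3

k=0: U[0][0]=-2
  eliminate (1,0): mult=-4, new row 1: (0, 4, 3); set L[1][0]=-4
  eliminate (2,0): mult=2, new row 2: (0, 16, 9); set L[2][0]=2
k=1: U[1][1]=4
  eliminate (2,1): mult=4, new row 2: (0, 0, -3); set L[2][1]=4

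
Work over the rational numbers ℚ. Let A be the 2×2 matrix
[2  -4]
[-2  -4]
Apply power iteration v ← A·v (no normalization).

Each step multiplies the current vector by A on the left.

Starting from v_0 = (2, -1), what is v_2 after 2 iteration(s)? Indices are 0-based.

v_0 = (2, -1).
v_1 = A·v_0 = (8, 0).
v_2 = A·v_1 = (16, -16).

v_2 = (16, -16)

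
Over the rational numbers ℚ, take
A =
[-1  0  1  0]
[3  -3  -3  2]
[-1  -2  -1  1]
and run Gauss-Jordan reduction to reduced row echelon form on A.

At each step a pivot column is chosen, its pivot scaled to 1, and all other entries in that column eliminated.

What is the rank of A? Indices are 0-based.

[1] R0 /= -1  ⇒  (1, 0, -1, 0)
     R1 -= 3·R0  ⇒  (0, -3, 0, 2)
     R2 -= -1·R0  ⇒  (0, -2, -2, 1)
[2] R1 /= -3  ⇒  (0, 1, 0, -2/3)
     R2 -= -2·R1  ⇒  (0, 0, -2, -1/3)
[3] R2 /= -2  ⇒  (0, 0, 1, 1/6)
     R0 -= -1·R2  ⇒  (1, 0, 0, 1/6)

rank = 3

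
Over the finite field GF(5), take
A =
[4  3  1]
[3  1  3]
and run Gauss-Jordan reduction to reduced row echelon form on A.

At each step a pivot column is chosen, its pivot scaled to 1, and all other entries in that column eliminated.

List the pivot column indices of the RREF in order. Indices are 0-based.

pivot(0,0)=4: scale R0 → (1, 2, 4)
  clear (1,0): R1 −= (3)R0 → (0, 0, 1)
col 1: no nonzero at/below row 1; advance.
pivot(1,2)=1: scale R1 → (0, 0, 1)
  clear (0,2): R0 −= (4)R1 → (1, 2, 0)

pivot columns: 0, 2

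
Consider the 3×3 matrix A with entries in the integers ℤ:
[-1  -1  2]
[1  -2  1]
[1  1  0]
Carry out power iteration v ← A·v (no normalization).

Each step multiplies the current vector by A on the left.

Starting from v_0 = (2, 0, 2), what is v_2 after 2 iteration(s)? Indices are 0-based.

v_0 = (2, 0, 2).
v_1 = A·v_0 = (2, 4, 2).
v_2 = A·v_1 = (-2, -4, 6).

v_2 = (-2, -4, 6)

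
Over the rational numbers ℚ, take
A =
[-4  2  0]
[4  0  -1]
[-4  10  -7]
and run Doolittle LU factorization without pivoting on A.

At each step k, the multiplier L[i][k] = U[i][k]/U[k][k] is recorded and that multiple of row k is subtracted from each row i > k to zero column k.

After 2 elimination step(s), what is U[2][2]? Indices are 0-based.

U[2][2] = -3

Step 1: pivot at (0,0) is -4.
  row1 ← row1 − (-1)·row0  ⇒  L[1][0]=-1, U row1=(0, 2, -1)
  row2 ← row2 − (1)·row0  ⇒  L[2][0]=1, U row2=(0, 8, -7)
Step 2: pivot at (1,1) is 2.
  row2 ← row2 − (4)·row1  ⇒  L[2][1]=4, U row2=(0, 0, -3)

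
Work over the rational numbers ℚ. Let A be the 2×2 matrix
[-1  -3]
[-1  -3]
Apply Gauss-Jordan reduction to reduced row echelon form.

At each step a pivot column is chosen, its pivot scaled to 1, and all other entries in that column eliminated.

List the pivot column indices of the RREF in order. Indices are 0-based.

pivot columns: 0

step 1: normalize row 0 (÷-1) = (1, 3)
  row 1: subtract -1×row0 = (0, 0)
skip col 1 (zero from row 1)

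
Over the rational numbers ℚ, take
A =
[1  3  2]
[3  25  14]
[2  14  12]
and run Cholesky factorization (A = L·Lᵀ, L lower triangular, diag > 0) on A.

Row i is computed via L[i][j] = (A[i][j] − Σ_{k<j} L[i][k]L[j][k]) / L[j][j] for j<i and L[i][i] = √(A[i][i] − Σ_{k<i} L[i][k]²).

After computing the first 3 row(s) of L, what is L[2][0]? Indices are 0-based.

L[2][0] = 2

Step 1: L[0][0] = √(1) = 1.
  L[1][0] = (3) / L[0][0] = 3.
Step 2: L[1][1] = √(16) = 4.
  L[2][0] = (2) / L[0][0] = 2.
  L[2][1] = (8) / L[1][1] = 2.
Step 3: L[2][2] = √(4) = 2.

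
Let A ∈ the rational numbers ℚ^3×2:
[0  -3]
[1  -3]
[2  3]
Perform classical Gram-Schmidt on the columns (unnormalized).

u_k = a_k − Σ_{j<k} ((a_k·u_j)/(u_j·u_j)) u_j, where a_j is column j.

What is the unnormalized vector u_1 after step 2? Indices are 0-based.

u_1 = (-3, -18/5, 9/5)

Step 1: u_0 = a_0 = (0, 1, 2).
Step 2: u_1 = a_1 − (3/5)·u_0 = (-3, -18/5, 9/5).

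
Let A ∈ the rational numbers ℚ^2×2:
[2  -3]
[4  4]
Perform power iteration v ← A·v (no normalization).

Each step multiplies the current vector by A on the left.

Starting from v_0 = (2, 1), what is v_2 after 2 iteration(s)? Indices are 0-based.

v_0 = (2, 1).
v_1 = A·v_0 = (1, 12).
v_2 = A·v_1 = (-34, 52).

v_2 = (-34, 52)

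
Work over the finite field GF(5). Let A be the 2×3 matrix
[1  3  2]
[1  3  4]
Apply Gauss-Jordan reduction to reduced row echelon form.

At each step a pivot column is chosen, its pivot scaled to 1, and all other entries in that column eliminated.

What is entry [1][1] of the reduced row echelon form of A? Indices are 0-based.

step 1: normalize row 0 (÷1) = (1, 3, 2)
  row 1: subtract 1×row0 = (0, 0, 2)
skip col 1 (zero from row 1)
step 2: normalize row 1 (÷2) = (0, 0, 1)
  row 0: subtract 2×row1 = (1, 3, 0)

M[1][1] = 0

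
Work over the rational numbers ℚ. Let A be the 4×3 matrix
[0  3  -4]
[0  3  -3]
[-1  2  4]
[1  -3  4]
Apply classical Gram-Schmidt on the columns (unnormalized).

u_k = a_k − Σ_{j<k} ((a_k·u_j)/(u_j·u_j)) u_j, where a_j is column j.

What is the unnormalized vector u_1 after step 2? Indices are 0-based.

Step 1: u_0 = a_0 = (0, 0, -1, 1).
Step 2: u_1 = a_1 − (-5/2)·u_0 = (3, 3, -1/2, -1/2).

u_1 = (3, 3, -1/2, -1/2)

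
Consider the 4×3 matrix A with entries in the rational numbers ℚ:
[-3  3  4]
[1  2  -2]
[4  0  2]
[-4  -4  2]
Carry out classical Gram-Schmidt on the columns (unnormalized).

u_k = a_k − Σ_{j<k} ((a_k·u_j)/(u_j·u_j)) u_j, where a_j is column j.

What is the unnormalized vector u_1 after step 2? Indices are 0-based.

Step 1: u_0 = a_0 = (-3, 1, 4, -4).
Step 2: u_1 = a_1 − (3/14)·u_0 = (51/14, 25/14, -6/7, -22/7).

u_1 = (51/14, 25/14, -6/7, -22/7)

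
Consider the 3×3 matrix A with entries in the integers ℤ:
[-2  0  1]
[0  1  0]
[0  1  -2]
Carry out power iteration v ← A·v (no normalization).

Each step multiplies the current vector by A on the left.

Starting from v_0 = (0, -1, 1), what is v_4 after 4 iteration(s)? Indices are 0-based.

v_0 = (0, -1, 1).
v_1 = A·v_0 = (1, -1, -3).
v_2 = A·v_1 = (-5, -1, 5).
v_3 = A·v_2 = (15, -1, -11).
v_4 = A·v_3 = (-41, -1, 21).

v_4 = (-41, -1, 21)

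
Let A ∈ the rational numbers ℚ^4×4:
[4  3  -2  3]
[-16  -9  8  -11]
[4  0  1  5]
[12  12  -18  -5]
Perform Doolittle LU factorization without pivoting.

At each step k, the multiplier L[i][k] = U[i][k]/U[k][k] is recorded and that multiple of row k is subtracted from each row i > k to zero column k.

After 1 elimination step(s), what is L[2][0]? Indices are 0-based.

Step 1: pivot at (0,0) is 4.
  row1 ← row1 − (-4)·row0  ⇒  L[1][0]=-4, U row1=(0, 3, 0, 1)
  row2 ← row2 − (1)·row0  ⇒  L[2][0]=1, U row2=(0, -3, 3, 2)
  row3 ← row3 − (3)·row0  ⇒  L[3][0]=3, U row3=(0, 3, -12, -14)

L[2][0] = 1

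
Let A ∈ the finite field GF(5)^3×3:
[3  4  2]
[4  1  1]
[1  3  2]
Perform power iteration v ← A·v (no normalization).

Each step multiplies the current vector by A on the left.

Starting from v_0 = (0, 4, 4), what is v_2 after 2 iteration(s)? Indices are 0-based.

v_2 = (4, 4, 3)

v_0 = (0, 4, 4).
v_1 = A·v_0 = (4, 3, 0).
v_2 = A·v_1 = (4, 4, 3).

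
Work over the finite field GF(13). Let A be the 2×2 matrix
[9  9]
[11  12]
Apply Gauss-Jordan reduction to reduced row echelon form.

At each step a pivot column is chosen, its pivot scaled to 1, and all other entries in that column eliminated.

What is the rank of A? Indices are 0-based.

pivot(0,0)=9: scale R0 → (1, 1)
  clear (1,0): R1 −= (11)R0 → (0, 1)
pivot(1,1)=1: scale R1 → (0, 1)
  clear (0,1): R0 −= (1)R1 → (1, 0)

rank = 2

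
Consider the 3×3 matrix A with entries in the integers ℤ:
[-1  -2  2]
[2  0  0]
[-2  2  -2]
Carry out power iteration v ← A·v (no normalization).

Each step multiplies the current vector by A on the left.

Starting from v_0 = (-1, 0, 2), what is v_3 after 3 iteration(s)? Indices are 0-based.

v_0 = (-1, 0, 2).
v_1 = A·v_0 = (5, -2, -2).
v_2 = A·v_1 = (-5, 10, -10).
v_3 = A·v_2 = (-35, -10, 50).

v_3 = (-35, -10, 50)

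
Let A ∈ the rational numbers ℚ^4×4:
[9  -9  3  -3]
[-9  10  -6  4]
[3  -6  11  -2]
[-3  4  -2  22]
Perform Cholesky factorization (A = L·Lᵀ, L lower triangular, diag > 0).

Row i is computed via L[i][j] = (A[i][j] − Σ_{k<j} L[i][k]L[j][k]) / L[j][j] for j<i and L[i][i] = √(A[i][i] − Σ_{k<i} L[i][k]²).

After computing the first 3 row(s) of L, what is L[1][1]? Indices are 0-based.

Step 1: L[0][0] = √(9) = 3.
  L[1][0] = (-9) / L[0][0] = -3.
Step 2: L[1][1] = √(1) = 1.
  L[2][0] = (3) / L[0][0] = 1.
  L[2][1] = (-3) / L[1][1] = -3.
Step 3: L[2][2] = √(1) = 1.

L[1][1] = 1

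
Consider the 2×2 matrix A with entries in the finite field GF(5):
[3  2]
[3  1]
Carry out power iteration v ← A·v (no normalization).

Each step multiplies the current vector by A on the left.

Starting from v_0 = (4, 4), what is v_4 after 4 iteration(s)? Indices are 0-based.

v_0 = (4, 4).
v_1 = A·v_0 = (0, 1).
v_2 = A·v_1 = (2, 1).
v_3 = A·v_2 = (3, 2).
v_4 = A·v_3 = (3, 1).

v_4 = (3, 1)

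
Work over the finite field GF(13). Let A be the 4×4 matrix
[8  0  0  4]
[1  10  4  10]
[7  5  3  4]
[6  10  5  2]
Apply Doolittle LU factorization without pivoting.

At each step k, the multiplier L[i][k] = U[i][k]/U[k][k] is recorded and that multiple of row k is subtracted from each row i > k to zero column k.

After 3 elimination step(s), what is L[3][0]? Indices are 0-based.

L[3][0] = 4

Step 1: pivot at (0,0) is 8.
  row1 ← row1 − (5)·row0  ⇒  L[1][0]=5, U row1=(0, 10, 4, 3)
  row2 ← row2 − (9)·row0  ⇒  L[2][0]=9, U row2=(0, 5, 3, 7)
  row3 ← row3 − (4)·row0  ⇒  L[3][0]=4, U row3=(0, 10, 5, 12)
Step 2: pivot at (1,1) is 10.
  row2 ← row2 − (7)·row1  ⇒  L[2][1]=7, U row2=(0, 0, 1, 12)
  row3 ← row3 − (1)·row1  ⇒  L[3][1]=1, U row3=(0, 0, 1, 9)
Step 3: pivot at (2,2) is 1.
  row3 ← row3 − (1)·row2  ⇒  L[3][2]=1, U row3=(0, 0, 0, 10)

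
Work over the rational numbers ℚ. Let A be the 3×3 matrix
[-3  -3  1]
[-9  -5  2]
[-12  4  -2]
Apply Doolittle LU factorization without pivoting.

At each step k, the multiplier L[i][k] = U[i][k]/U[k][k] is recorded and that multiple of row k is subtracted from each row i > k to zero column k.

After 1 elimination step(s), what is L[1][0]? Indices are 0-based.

L[1][0] = 3

k=0: U[0][0]=-3
  eliminate (1,0): mult=3, new row 1: (0, 4, -1); set L[1][0]=3
  eliminate (2,0): mult=4, new row 2: (0, 16, -6); set L[2][0]=4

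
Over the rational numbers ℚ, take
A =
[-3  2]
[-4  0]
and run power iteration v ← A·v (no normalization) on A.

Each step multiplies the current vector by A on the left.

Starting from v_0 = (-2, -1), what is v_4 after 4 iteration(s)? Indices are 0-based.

v_4 = (100, 176)

v_0 = (-2, -1).
v_1 = A·v_0 = (4, 8).
v_2 = A·v_1 = (4, -16).
v_3 = A·v_2 = (-44, -16).
v_4 = A·v_3 = (100, 176).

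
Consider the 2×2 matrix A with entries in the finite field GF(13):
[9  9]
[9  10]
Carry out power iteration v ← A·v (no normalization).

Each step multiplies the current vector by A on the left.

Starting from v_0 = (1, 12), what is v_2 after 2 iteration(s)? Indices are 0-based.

v_2 = (4, 3)

v_0 = (1, 12).
v_1 = A·v_0 = (0, 12).
v_2 = A·v_1 = (4, 3).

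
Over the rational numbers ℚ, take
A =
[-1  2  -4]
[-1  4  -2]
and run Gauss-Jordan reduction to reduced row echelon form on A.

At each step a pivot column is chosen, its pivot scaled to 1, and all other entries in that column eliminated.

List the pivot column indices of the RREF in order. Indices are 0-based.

[1] R0 /= -1  ⇒  (1, -2, 4)
     R1 -= -1·R0  ⇒  (0, 2, 2)
[2] R1 /= 2  ⇒  (0, 1, 1)
     R0 -= -2·R1  ⇒  (1, 0, 6)

pivot columns: 0, 1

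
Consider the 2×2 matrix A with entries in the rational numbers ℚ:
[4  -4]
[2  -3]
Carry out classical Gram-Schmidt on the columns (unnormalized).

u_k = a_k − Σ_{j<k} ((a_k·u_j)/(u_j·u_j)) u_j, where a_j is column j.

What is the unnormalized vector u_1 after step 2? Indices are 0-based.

Step 1: u_0 = a_0 = (4, 2).
Step 2: u_1 = a_1 − (-11/10)·u_0 = (2/5, -4/5).

u_1 = (2/5, -4/5)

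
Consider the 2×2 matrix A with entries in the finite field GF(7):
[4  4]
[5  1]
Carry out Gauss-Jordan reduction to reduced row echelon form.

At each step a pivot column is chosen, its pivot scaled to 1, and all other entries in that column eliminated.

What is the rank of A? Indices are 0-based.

rank = 2

[1] R0 /= 4  ⇒  (1, 1)
     R1 -= 5·R0  ⇒  (0, 3)
[2] R1 /= 3  ⇒  (0, 1)
     R0 -= 1·R1  ⇒  (1, 0)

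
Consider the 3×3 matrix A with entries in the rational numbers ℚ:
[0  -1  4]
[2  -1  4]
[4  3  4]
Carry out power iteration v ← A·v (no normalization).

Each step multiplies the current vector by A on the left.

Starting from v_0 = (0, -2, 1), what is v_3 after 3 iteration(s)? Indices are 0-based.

v_3 = (138, 110, 74)

v_0 = (0, -2, 1).
v_1 = A·v_0 = (6, 6, -2).
v_2 = A·v_1 = (-14, -2, 34).
v_3 = A·v_2 = (138, 110, 74).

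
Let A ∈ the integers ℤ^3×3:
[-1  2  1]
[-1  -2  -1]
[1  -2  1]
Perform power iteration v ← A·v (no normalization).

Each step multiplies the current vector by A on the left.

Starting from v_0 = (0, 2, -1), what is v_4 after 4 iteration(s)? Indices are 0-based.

v_4 = (-72, 4, 20)

v_0 = (0, 2, -1).
v_1 = A·v_0 = (3, -3, -5).
v_2 = A·v_1 = (-14, 8, 4).
v_3 = A·v_2 = (34, -6, -26).
v_4 = A·v_3 = (-72, 4, 20).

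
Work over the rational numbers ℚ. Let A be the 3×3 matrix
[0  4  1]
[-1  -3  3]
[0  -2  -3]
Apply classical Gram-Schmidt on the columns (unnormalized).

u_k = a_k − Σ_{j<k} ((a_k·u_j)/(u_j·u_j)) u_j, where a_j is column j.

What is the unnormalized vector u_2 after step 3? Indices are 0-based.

u_2 = (-1, 0, -2)

Step 1: u_0 = a_0 = (0, -1, 0).
Step 2: u_1 = a_1 − (3)·u_0 = (4, 0, -2).
Step 3: u_2 = a_2 − (-3)·u_0 − (1/2)·u_1 = (-1, 0, -2).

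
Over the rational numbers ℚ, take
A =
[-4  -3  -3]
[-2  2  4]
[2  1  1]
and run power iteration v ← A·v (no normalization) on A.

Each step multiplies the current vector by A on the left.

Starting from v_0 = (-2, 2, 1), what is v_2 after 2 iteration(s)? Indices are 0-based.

v_2 = (-29, 22, 9)

v_0 = (-2, 2, 1).
v_1 = A·v_0 = (-1, 12, -1).
v_2 = A·v_1 = (-29, 22, 9).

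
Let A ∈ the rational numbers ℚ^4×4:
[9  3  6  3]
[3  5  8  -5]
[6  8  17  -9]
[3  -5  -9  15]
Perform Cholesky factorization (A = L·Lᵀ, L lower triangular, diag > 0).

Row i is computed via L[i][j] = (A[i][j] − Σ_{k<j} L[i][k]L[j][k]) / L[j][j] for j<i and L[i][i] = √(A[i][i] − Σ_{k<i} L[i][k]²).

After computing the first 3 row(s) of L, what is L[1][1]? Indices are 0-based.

Step 1: L[0][0] = √(9) = 3.
  L[1][0] = (3) / L[0][0] = 1.
Step 2: L[1][1] = √(4) = 2.
  L[2][0] = (6) / L[0][0] = 2.
  L[2][1] = (6) / L[1][1] = 3.
Step 3: L[2][2] = √(4) = 2.

L[1][1] = 2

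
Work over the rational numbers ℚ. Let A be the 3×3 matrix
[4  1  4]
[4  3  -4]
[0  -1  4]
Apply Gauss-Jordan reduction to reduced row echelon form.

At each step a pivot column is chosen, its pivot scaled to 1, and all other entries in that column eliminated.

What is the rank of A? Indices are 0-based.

rank = 2

step 1: normalize row 0 (÷4) = (1, 1/4, 1)
  row 1: subtract 4×row0 = (0, 2, -8)
step 2: normalize row 1 (÷2) = (0, 1, -4)
  row 0: subtract 1/4×row1 = (1, 0, 2)
  row 2: subtract -1×row1 = (0, 0, 0)
skip col 2 (zero from row 2)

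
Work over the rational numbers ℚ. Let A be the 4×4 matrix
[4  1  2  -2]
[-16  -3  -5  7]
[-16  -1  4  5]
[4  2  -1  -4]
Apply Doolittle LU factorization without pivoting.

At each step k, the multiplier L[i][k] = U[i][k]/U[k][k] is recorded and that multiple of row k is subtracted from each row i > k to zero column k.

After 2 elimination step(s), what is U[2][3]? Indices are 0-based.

U[2][3] = 0

k=0: U[0][0]=4
  eliminate (1,0): mult=-4, new row 1: (0, 1, 3, -1); set L[1][0]=-4
  eliminate (2,0): mult=-4, new row 2: (0, 3, 12, -3); set L[2][0]=-4
  eliminate (3,0): mult=1, new row 3: (0, 1, -3, -2); set L[3][0]=1
k=1: U[1][1]=1
  eliminate (2,1): mult=3, new row 2: (0, 0, 3, 0); set L[2][1]=3
  eliminate (3,1): mult=1, new row 3: (0, 0, -6, -1); set L[3][1]=1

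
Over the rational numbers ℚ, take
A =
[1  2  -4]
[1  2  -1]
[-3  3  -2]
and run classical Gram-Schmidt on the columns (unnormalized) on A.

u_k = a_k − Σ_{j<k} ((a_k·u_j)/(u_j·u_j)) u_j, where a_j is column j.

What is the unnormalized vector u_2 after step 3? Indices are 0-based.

u_2 = (-3/2, 3/2, 0)

Step 1: u_0 = a_0 = (1, 1, -3).
Step 2: u_1 = a_1 − (-5/11)·u_0 = (27/11, 27/11, 18/11).
Step 3: u_2 = a_2 − (1/11)·u_0 − (-19/18)·u_1 = (-3/2, 3/2, 0).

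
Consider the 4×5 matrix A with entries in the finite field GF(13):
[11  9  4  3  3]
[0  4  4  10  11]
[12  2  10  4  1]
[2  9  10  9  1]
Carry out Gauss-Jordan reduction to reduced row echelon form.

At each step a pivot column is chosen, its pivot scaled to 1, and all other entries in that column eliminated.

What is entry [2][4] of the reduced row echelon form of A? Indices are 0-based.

[1] R0 /= 11  ⇒  (1, 2, 11, 5, 5)
     R2 -= 12·R0  ⇒  (0, 4, 8, 9, 6)
     R3 -= 2·R0  ⇒  (0, 5, 1, 12, 4)
[2] R1 /= 4  ⇒  (0, 1, 1, 9, 6)
     R0 -= 2·R1  ⇒  (1, 0, 9, 0, 6)
     R2 -= 4·R1  ⇒  (0, 0, 4, 12, 8)
     R3 -= 5·R1  ⇒  (0, 0, 9, 6, 0)
[3] R2 /= 4  ⇒  (0, 0, 1, 3, 2)
     R0 -= 9·R2  ⇒  (1, 0, 0, 12, 1)
     R1 -= 1·R2  ⇒  (0, 1, 0, 6, 4)
     R3 -= 9·R2  ⇒  (0, 0, 0, 5, 8)
[4] R3 /= 5  ⇒  (0, 0, 0, 1, 12)
     R0 -= 12·R3  ⇒  (1, 0, 0, 0, 0)
     R1 -= 6·R3  ⇒  (0, 1, 0, 0, 10)
     R2 -= 3·R3  ⇒  (0, 0, 1, 0, 5)

M[2][4] = 5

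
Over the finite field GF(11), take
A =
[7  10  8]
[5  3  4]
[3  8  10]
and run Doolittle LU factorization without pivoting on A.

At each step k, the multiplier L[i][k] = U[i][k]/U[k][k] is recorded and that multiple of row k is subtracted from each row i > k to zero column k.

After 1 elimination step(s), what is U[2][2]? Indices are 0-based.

U[2][2] = 5

k=0: U[0][0]=7
  eliminate (1,0): mult=7, new row 1: (0, 10, 3); set L[1][0]=7
  eliminate (2,0): mult=2, new row 2: (0, 10, 5); set L[2][0]=2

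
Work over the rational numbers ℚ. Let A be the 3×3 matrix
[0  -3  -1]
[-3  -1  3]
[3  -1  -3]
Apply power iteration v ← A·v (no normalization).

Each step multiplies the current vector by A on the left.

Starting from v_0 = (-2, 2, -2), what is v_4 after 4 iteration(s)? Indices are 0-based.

v_4 = (104, 188, -100)

v_0 = (-2, 2, -2).
v_1 = A·v_0 = (-4, -2, -2).
v_2 = A·v_1 = (8, 8, -4).
v_3 = A·v_2 = (-20, -44, 28).
v_4 = A·v_3 = (104, 188, -100).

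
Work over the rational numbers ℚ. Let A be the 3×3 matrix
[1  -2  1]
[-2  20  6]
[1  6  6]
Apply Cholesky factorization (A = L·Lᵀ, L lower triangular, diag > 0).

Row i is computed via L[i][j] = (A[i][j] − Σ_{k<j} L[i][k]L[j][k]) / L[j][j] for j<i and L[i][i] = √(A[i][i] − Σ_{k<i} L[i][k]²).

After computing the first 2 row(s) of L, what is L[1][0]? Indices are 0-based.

Step 1: L[0][0] = √(1) = 1.
  L[1][0] = (-2) / L[0][0] = -2.
Step 2: L[1][1] = √(16) = 4.

L[1][0] = -2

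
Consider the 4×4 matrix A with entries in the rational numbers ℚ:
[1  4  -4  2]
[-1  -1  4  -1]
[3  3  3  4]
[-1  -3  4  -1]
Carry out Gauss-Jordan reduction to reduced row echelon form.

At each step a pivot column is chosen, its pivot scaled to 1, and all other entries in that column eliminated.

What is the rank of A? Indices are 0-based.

rank = 4

step 1: normalize row 0 (÷1) = (1, 4, -4, 2)
  row 1: subtract -1×row0 = (0, 3, 0, 1)
  row 2: subtract 3×row0 = (0, -9, 15, -2)
  row 3: subtract -1×row0 = (0, 1, 0, 1)
step 2: normalize row 1 (÷3) = (0, 1, 0, 1/3)
  row 0: subtract 4×row1 = (1, 0, -4, 2/3)
  row 2: subtract -9×row1 = (0, 0, 15, 1)
  row 3: subtract 1×row1 = (0, 0, 0, 2/3)
step 3: normalize row 2 (÷15) = (0, 0, 1, 1/15)
  row 0: subtract -4×row2 = (1, 0, 0, 14/15)
step 4: normalize row 3 (÷2/3) = (0, 0, 0, 1)
  row 0: subtract 14/15×row3 = (1, 0, 0, 0)
  row 1: subtract 1/3×row3 = (0, 1, 0, 0)
  row 2: subtract 1/15×row3 = (0, 0, 1, 0)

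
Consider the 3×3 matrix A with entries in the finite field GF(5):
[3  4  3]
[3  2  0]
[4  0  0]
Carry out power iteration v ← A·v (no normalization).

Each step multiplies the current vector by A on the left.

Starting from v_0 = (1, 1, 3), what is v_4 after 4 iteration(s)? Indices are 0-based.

v_4 = (1, 4, 1)

v_0 = (1, 1, 3).
v_1 = A·v_0 = (1, 0, 4).
v_2 = A·v_1 = (0, 3, 4).
v_3 = A·v_2 = (4, 1, 0).
v_4 = A·v_3 = (1, 4, 1).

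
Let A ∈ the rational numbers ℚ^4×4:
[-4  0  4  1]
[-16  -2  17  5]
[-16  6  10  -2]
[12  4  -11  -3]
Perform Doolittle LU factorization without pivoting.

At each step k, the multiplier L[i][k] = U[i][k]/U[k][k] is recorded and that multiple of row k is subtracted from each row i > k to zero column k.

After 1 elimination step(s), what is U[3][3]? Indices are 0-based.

[col 0] pivot -4
  R1 -= 4*R0 → (0, -2, 1, 1)  (L[1][0] := 4)
  R2 -= 4*R0 → (0, 6, -6, -6)  (L[2][0] := 4)
  R3 -= -3*R0 → (0, 4, 1, 0)  (L[3][0] := -3)

U[3][3] = 0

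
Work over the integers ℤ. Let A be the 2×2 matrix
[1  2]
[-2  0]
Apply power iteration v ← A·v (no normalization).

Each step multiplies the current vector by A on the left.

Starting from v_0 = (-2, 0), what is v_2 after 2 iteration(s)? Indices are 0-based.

v_0 = (-2, 0).
v_1 = A·v_0 = (-2, 4).
v_2 = A·v_1 = (6, 4).

v_2 = (6, 4)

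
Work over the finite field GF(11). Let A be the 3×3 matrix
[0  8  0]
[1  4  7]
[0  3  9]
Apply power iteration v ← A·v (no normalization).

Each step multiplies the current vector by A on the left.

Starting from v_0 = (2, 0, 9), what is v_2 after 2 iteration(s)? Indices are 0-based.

v_2 = (3, 2, 0)

v_0 = (2, 0, 9).
v_1 = A·v_0 = (0, 10, 4).
v_2 = A·v_1 = (3, 2, 0).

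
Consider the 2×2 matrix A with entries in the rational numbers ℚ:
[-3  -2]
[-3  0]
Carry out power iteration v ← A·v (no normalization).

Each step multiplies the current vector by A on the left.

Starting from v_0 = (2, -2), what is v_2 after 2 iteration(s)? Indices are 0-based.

v_2 = (18, 6)

v_0 = (2, -2).
v_1 = A·v_0 = (-2, -6).
v_2 = A·v_1 = (18, 6).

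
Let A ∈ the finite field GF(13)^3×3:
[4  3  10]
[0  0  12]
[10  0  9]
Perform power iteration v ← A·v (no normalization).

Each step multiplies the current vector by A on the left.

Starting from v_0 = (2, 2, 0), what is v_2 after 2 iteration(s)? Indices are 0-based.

v_0 = (2, 2, 0).
v_1 = A·v_0 = (1, 0, 7).
v_2 = A·v_1 = (9, 6, 8).

v_2 = (9, 6, 8)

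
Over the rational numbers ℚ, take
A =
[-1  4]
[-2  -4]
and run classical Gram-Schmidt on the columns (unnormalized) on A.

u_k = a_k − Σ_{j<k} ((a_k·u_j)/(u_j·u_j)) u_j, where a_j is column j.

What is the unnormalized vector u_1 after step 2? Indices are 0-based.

u_1 = (24/5, -12/5)

Step 1: u_0 = a_0 = (-1, -2).
Step 2: u_1 = a_1 − (4/5)·u_0 = (24/5, -12/5).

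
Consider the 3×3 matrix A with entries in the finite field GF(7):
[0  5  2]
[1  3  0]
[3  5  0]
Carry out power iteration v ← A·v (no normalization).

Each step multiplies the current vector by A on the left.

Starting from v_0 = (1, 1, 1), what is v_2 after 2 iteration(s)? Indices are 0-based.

v_0 = (1, 1, 1).
v_1 = A·v_0 = (0, 4, 1).
v_2 = A·v_1 = (1, 5, 6).

v_2 = (1, 5, 6)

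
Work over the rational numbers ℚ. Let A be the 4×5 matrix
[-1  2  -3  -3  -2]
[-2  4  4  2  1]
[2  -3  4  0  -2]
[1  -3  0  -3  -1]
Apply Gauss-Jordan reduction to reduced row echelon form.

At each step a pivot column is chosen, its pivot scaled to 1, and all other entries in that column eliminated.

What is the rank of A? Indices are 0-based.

rank = 4

step 1: normalize row 0 (÷-1) = (1, -2, 3, 3, 2)
  row 1: subtract -2×row0 = (0, 0, 10, 8, 5)
  row 2: subtract 2×row0 = (0, 1, -2, -6, -6)
  row 3: subtract 1×row0 = (0, -1, -3, -6, -3)
step 2: exchange rows 1,2
step 2: normalize row 1 (÷1) = (0, 1, -2, -6, -6)
  row 0: subtract -2×row1 = (1, 0, -1, -9, -10)
  row 3: subtract -1×row1 = (0, 0, -5, -12, -9)
step 3: normalize row 2 (÷10) = (0, 0, 1, 4/5, 1/2)
  row 0: subtract -1×row2 = (1, 0, 0, -41/5, -19/2)
  row 1: subtract -2×row2 = (0, 1, 0, -22/5, -5)
  row 3: subtract -5×row2 = (0, 0, 0, -8, -13/2)
step 4: normalize row 3 (÷-8) = (0, 0, 0, 1, 13/16)
  row 0: subtract -41/5×row3 = (1, 0, 0, 0, -227/80)
  row 1: subtract -22/5×row3 = (0, 1, 0, 0, -57/40)
  row 2: subtract 4/5×row3 = (0, 0, 1, 0, -3/20)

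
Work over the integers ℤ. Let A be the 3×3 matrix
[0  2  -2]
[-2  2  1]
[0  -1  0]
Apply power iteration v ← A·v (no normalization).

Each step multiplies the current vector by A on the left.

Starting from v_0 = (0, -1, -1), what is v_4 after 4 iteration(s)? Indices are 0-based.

v_4 = (8, 55, -9)

v_0 = (0, -1, -1).
v_1 = A·v_0 = (0, -3, 1).
v_2 = A·v_1 = (-8, -5, 3).
v_3 = A·v_2 = (-16, 9, 5).
v_4 = A·v_3 = (8, 55, -9).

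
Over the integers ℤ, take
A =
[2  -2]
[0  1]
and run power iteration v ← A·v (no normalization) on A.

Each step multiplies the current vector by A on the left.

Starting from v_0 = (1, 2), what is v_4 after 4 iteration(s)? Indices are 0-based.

v_4 = (-44, 2)

v_0 = (1, 2).
v_1 = A·v_0 = (-2, 2).
v_2 = A·v_1 = (-8, 2).
v_3 = A·v_2 = (-20, 2).
v_4 = A·v_3 = (-44, 2).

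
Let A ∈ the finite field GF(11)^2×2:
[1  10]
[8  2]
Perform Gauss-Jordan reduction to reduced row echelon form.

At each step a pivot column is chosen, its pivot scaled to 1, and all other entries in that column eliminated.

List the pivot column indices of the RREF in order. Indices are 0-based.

pivot columns: 0, 1

pivot(0,0)=1: scale R0 → (1, 10)
  clear (1,0): R1 −= (8)R0 → (0, 10)
pivot(1,1)=10: scale R1 → (0, 1)
  clear (0,1): R0 −= (10)R1 → (1, 0)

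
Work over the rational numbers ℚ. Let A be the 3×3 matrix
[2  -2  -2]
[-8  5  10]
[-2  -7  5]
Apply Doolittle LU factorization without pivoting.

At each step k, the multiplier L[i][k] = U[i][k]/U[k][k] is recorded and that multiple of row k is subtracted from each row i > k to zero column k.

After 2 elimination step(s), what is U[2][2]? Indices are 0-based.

[col 0] pivot 2
  R1 -= -4*R0 → (0, -3, 2)  (L[1][0] := -4)
  R2 -= -1*R0 → (0, -9, 3)  (L[2][0] := -1)
[col 1] pivot -3
  R2 -= 3*R1 → (0, 0, -3)  (L[2][1] := 3)

U[2][2] = -3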